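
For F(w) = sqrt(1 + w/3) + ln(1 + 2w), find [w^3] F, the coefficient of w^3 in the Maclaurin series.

Combine the two series term by term.
F(0) = 1
F′(0) = 13/6
F′′(0) = -145/36
F′′′(0) = 1153/72

1153/432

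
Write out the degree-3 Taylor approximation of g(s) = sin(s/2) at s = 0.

g(0) = 0
g′(0) = 1/2
g′′(0) = 0
g′′′(0) = -1/8

-s^3/48 + s/2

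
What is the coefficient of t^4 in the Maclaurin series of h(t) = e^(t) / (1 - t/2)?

7/16

Expand each factor separately, then convolve coefficients.
h(0) = 1
h′(0) = 3/2
h′′(0) = 5/2
h′′′(0) = 19/4
h^(4)(0) = 21/2
Dividing each by k! gives the coefficients c_0, ..., c_4.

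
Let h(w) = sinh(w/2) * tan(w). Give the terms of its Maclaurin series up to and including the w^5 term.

3*w^4/16 + w^2/2

Multiply the two series term by term and collect like powers.
[w^0] = 0;  [w^1] = 0;  [w^2] = 1/2;  [w^3] = 0;  [w^4] = 3/16;  [w^5] = 0.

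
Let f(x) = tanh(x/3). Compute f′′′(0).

Apply the Taylor formula c_k = f^(k)(a)/k!.
The coefficient of x^3 in the expansion is -1/81, so f′′′(0) = 3! * (-1/81) = -2/27.

-2/27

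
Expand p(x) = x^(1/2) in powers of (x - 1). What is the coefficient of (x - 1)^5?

7/256

[(x - 1)^0] = 1;  [(x - 1)^1] = 1/2;  [(x - 1)^2] = -1/8;  [(x - 1)^3] = 1/16;  [(x - 1)^4] = -5/128;  [(x - 1)^5] = 7/256.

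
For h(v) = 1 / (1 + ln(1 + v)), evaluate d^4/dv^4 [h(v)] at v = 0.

Expand as Σ (-1)^k u^k with u equal to the inner function's series.
From the series, [v^4] h = 11/3; multiply by 4! = 24 to get 88.

88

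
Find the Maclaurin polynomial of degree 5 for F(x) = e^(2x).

Differentiate repeatedly and evaluate at the center.
F(0) = 1
F′(0) = 2
F′′(0) = 4
F′′′(0) = 8
F^(4)(0) = 16
F^(5)(0) = 32

4*x^5/15 + 2*x^4/3 + 4*x^3/3 + 2*x^2 + 2*x + 1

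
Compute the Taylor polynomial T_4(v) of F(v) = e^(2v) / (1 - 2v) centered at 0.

Take the Cauchy product of the two expansions.
F(0) = 1
F′(0) = 4
F′′(0) = 20
F′′′(0) = 128
F^(4)(0) = 1040

130*v^4/3 + 64*v^3/3 + 10*v^2 + 4*v + 1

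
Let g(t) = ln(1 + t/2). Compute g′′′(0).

1/4

Compute the successive derivatives at the expansion point and divide by k!.
The coefficient of t^3 in the expansion is 1/24, so g′′′(0) = 3! * (1/24) = 1/4.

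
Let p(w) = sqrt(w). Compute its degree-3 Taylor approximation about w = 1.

[(w - 1)^0] = 1;  [(w - 1)^1] = 1/2;  [(w - 1)^2] = -1/8;  [(w - 1)^3] = 1/16.

(w - 1)^3/16 - (w - 1)^2/8 + (w - 1)/2 + 1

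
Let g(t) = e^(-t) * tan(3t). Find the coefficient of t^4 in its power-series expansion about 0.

Write out both Maclaurin series and multiply, keeping only the needed powers.
g(0) = 0
g′(0) = 3
g′′(0) = -6
g′′′(0) = 63
g^(4)(0) = -228

-19/2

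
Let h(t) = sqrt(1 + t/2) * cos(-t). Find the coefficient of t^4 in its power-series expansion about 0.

337/6144

Write out both Maclaurin series and multiply, keeping only the needed powers.
[t^0] = 1;  [t^1] = 1/4;  [t^2] = -17/32;  [t^3] = -15/128;  [t^4] = 337/6144.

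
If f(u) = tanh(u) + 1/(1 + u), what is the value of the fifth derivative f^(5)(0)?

-104

Expand each term separately and add.
From the series, [u^5] f = -13/15; multiply by 5! = 120 to get -104.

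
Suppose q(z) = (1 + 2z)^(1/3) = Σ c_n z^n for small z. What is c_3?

40/81

q(0) = 1
q′(0) = 2/3
q′′(0) = -8/9
q′′′(0) = 80/27
Then c_k = q^(k)(0)/k! gives each Taylor coefficient.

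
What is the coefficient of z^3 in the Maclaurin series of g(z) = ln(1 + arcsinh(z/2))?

1/48

Plug the Maclaurin series of the inner function into that of the outer and collect terms.
g(0) = 0
g′(0) = 1/2
g′′(0) = -1/4
g′′′(0) = 1/8
Then c_k = g^(k)(0)/k! gives each Taylor coefficient.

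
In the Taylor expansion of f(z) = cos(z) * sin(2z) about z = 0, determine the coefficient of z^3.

Take the Cauchy product of the two expansions.
f(0) = 0
f′(0) = 2
f′′(0) = 0
f′′′(0) = -14

-7/3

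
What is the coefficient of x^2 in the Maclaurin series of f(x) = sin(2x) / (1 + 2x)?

-4

Write out both Maclaurin series and multiply, keeping only the needed powers.
f(0) = 0
f′(0) = 2
f′′(0) = -8
So c_2 = f′′(0)/2! = -4.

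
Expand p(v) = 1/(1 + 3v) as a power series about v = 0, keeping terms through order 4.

81*v^4 - 27*v^3 + 9*v^2 - 3*v + 1

p(0) = 1
p′(0) = -3
p′′(0) = 18
p′′′(0) = -162
p^(4)(0) = 1944
Then c_k = p^(k)(0)/k! gives each Taylor coefficient.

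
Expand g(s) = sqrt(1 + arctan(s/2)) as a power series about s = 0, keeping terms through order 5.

Substitute the inner expansion into the outer series and collect powers.
g(0) = 1
g′(0) = 1/4
g′′(0) = -1/16
g′′′(0) = -5/64
g^(4)(0) = 17/256
g^(5)(0) = 249/1024
Then c_k = g^(k)(0)/k! gives each Taylor coefficient.

83*s^5/40960 + 17*s^4/6144 - 5*s^3/384 - s^2/32 + s/4 + 1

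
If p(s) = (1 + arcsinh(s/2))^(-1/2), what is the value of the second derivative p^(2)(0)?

Substitute the inner expansion into the outer series and collect powers.
From the series, [s^2] p = 3/32; multiply by 2! = 2 to get 3/16.

3/16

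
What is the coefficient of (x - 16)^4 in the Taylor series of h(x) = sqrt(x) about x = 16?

-5/2097152

h(16) = 4
h′(16) = 1/8
h′′(16) = -1/256
h′′′(16) = 3/8192
h^(4)(16) = -15/262144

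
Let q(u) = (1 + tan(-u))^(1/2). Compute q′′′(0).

-11/8

Plug the Maclaurin series of the inner function into that of the outer and collect terms.
The coefficient of u^3 in the expansion is -11/48, so q′′′(0) = 3! * (-11/48) = -11/8.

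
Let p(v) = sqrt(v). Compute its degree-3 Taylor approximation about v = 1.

(v - 1)^3/16 - (v - 1)^2/8 + (v - 1)/2 + 1

Differentiate repeatedly and evaluate at the center.
p(1) = 1
p′(1) = 1/2
p′′(1) = -1/4
p′′′(1) = 3/8
The Taylor polynomial is Σ p^(k)(1)/k! · (v - 1)^k.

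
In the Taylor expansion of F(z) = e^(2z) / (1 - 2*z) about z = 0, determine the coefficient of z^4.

Expand 1/(denominator) as a geometric series and multiply by the numerator's series.
So c_4 = F^(4)(0)/4! = 130/3.

130/3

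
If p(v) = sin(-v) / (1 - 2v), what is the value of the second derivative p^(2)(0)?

Write out both Maclaurin series and multiply, keeping only the needed powers.
The coefficient of v^2 in the expansion is -2, so p′′(0) = 2! * (-2) = -4.

-4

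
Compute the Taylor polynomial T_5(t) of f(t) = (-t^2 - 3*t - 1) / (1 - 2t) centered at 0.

Multiply each power in the prefactor through the base expansion.

-88*t^5 - 44*t^4 - 22*t^3 - 11*t^2 - 5*t - 1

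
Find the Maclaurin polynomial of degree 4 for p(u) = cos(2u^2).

Apply the Taylor formula c_k = f^(k)(a)/k!.
[u^0] = 1;  [u^1] = 0;  [u^2] = 0;  [u^3] = 0;  [u^4] = -2.

1 - 2*u^4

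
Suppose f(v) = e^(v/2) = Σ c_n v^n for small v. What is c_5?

f(0) = 1
f′(0) = 1/2
f′′(0) = 1/4
f′′′(0) = 1/8
f^(4)(0) = 1/16
f^(5)(0) = 1/32
So c_5 = f^(5)(0)/5! = 1/3840.

1/3840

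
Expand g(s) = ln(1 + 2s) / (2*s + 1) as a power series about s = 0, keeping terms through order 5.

1096*s^5/15 - 100*s^4/3 + 44*s^3/3 - 6*s^2 + 2*s

Multiply the numerator's expansion by the denominator's geometric series.
g(0) = 0
g′(0) = 2
g′′(0) = -12
g′′′(0) = 88
g^(4)(0) = -800
g^(5)(0) = 8768
Then c_k = g^(k)(0)/k! gives each Taylor coefficient.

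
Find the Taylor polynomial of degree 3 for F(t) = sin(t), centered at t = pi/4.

F(pi/4) = sqrt(2)/2
F′(pi/4) = sqrt(2)/2
F′′(pi/4) = -sqrt(2)/2
F′′′(pi/4) = -sqrt(2)/2

-sqrt(2)*(t - pi/4)^3/12 - sqrt(2)*(t - pi/4)^2/4 + sqrt(2)*(t - pi/4)/2 + sqrt(2)/2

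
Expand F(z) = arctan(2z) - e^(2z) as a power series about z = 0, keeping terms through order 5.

92*z^5/15 - 2*z^4/3 - 4*z^3 - 2*z^2 - 1

Expand each term separately and add.
F(0) = -1
F′(0) = 0
F′′(0) = -4
F′′′(0) = -24
F^(4)(0) = -16
F^(5)(0) = 736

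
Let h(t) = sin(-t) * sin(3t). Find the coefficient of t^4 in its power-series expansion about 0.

Expand each factor separately, then convolve coefficients.
h(0) = 0
h′(0) = 0
h′′(0) = -6
h′′′(0) = 0
h^(4)(0) = 120
So c_4 = h^(4)(0)/4! = 5.

5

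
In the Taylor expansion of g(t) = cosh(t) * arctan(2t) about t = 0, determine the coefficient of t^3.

Write out both Maclaurin series and multiply, keeping only the needed powers.
[t^0] = 0;  [t^1] = 2;  [t^2] = 0;  [t^3] = -5/3.

-5/3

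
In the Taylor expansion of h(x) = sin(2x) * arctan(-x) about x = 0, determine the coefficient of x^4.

2

Expand each factor separately, then convolve coefficients.
[x^0] = 0;  [x^1] = 0;  [x^2] = -2;  [x^3] = 0;  [x^4] = 2.
So c_4 = h^(4)(0)/4! = 2.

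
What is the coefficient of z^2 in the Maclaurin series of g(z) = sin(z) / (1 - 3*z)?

3

Expand 1/(denominator) as a geometric series and multiply by the numerator's series.
So c_2 = g′′(0)/2! = 3.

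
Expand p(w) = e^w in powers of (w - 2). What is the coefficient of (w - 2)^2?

Differentiate repeatedly and evaluate at the center.
[(w - 2)^0] = e^(2);  [(w - 2)^1] = e^(2);  [(w - 2)^2] = e^(2)/2.

e^(2)/2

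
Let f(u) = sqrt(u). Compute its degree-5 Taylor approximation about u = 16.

7*(u - 16)^5/67108864 - 5*(u - 16)^4/2097152 + (u - 16)^3/16384 - (u - 16)^2/512 + (u - 16)/8 + 4

Apply the Taylor formula c_k = f^(k)(a)/k!.
f(16) = 4
f′(16) = 1/8
f′′(16) = -1/256
f′′′(16) = 3/8192
f^(4)(16) = -15/262144
f^(5)(16) = 105/8388608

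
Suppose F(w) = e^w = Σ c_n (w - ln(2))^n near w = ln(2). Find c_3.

1/3

Compute the successive derivatives at the expansion point and divide by k!.
[(w - ln(2))^0] = 2;  [(w - ln(2))^1] = 2;  [(w - ln(2))^2] = 1;  [(w - ln(2))^3] = 1/3.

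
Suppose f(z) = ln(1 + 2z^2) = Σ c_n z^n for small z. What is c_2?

f(0) = 0
f′(0) = 0
f′′(0) = 4
So c_2 = f′′(0)/2! = 2.

2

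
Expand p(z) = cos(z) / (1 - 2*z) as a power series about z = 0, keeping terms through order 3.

Multiply the numerator's expansion by the denominator's geometric series.
p(0) = 1
p′(0) = 2
p′′(0) = 7
p′′′(0) = 42

7*z^3 + 7*z^2/2 + 2*z + 1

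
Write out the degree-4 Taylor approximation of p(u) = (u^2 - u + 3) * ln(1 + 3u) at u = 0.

Distribute the polynomial across the series and collect like powers.

-297*u^4/4 + 69*u^3/2 - 33*u^2/2 + 9*u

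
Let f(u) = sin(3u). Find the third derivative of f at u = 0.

Compute the successive derivatives at the expansion point and divide by k!.
The coefficient of u^3 in the expansion is -9/2, so f′′′(0) = 3! * (-9/2) = -27.

-27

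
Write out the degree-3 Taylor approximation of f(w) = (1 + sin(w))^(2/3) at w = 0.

Let u equal the inner series; expand the outer function in u and truncate.
f(0) = 1
f′(0) = 2/3
f′′(0) = -2/9
f′′′(0) = -10/27
Then c_k = f^(k)(0)/k! gives each Taylor coefficient.

-5*w^3/81 - w^2/9 + 2*w/3 + 1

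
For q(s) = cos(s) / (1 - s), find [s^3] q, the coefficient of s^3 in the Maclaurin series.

Take the Cauchy product of the two expansions.

1/2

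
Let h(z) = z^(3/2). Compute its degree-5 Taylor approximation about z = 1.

h(1) = 1
h′(1) = 3/2
h′′(1) = 3/4
h′′′(1) = -3/8
h^(4)(1) = 9/16
h^(5)(1) = -45/32

-3*(z - 1)^5/256 + 3*(z - 1)^4/128 - (z - 1)^3/16 + 3*(z - 1)^2/8 + 3*(z - 1)/2 + 1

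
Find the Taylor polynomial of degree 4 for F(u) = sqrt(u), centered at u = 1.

F(1) = 1
F′(1) = 1/2
F′′(1) = -1/4
F′′′(1) = 3/8
F^(4)(1) = -15/16

-5*(u - 1)^4/128 + (u - 1)^3/16 - (u - 1)^2/8 + (u - 1)/2 + 1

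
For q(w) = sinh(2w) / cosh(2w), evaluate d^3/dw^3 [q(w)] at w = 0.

Write the quotient as an unknown series and match coefficients against numerator = denominator · series.
From the series, [w^3] q = -8/3; multiply by 3! = 6 to get -16.

-16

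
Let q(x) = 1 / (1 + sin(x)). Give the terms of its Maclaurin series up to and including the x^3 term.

Expand as Σ (-1)^k u^k with u equal to the inner function's series.
q(0) = 1
q′(0) = -1
q′′(0) = 2
q′′′(0) = -5
Dividing each by k! gives the coefficients c_0, ..., c_3.

-5*x^3/6 + x^2 - x + 1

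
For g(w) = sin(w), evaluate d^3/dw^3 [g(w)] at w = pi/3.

-1/2

Use the known series and substitute for the argument.
The coefficient of (w - pi/3)^3 in the expansion is -1/12, so g′′′(pi/3) = 3! * (-1/12) = -1/2.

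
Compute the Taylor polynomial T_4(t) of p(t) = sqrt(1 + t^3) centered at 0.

Compute the successive derivatives at the expansion point and divide by k!.

t^3/2 + 1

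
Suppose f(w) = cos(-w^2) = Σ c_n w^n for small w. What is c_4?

[w^0] = 1;  [w^1] = 0;  [w^2] = 0;  [w^3] = 0;  [w^4] = -1/2.

-1/2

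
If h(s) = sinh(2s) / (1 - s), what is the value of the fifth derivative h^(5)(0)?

Write out both Maclaurin series and multiply, keeping only the needed powers.
The coefficient of s^5 in the expansion is 18/5, so h^(5)(0) = 5! * (18/5) = 432.

432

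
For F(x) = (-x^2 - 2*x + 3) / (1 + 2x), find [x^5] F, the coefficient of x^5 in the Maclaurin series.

-120

Multiply each power in the prefactor through the base expansion.
F(0) = 3
F′(0) = -8
F′′(0) = 30
F′′′(0) = -180
F^(4)(0) = 1440
F^(5)(0) = -14400
So c_5 = F^(5)(0)/5! = -120.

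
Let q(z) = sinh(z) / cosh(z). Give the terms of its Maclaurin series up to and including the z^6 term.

Divide the numerator series by the denominator series (power-series long division).
[z^0] = 0;  [z^1] = 1;  [z^2] = 0;  [z^3] = -1/3;  [z^4] = 0;  [z^5] = 2/15;  [z^6] = 0.

2*z^5/15 - z^3/3 + z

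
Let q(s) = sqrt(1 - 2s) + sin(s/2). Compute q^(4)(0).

-15

Combine the two series term by term.
The coefficient of s^4 in the expansion is -5/8, so q^(4)(0) = 4! * (-5/8) = -15.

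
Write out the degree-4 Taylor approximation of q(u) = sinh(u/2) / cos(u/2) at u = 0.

u^3/12 + u/2

Invert the denominator's series and multiply.
q(0) = 0
q′(0) = 1/2
q′′(0) = 0
q′′′(0) = 1/2
q^(4)(0) = 0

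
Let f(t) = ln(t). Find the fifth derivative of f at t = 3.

8/81

The coefficient of (t - 3)^5 in the expansion is 1/1215, so f^(5)(3) = 5! * (1/1215) = 8/81.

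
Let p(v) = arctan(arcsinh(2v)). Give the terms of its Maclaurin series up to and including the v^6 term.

212*v^5/15 - 4*v^3 + 2*v

Plug the Maclaurin series of the inner function into that of the outer and collect terms.
[v^0] = 0;  [v^1] = 2;  [v^2] = 0;  [v^3] = -4;  [v^4] = 0;  [v^5] = 212/15;  [v^6] = 0.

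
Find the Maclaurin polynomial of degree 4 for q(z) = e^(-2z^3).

1 - 2*z^3

q(0) = 1
q′(0) = 0
q′′(0) = 0
q′′′(0) = -12
q^(4)(0) = 0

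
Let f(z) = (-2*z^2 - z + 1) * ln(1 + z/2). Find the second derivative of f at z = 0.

Multiply each power in the prefactor through the base expansion.
From the series, [z^2] f = -5/8; multiply by 2! = 2 to get -5/4.

-5/4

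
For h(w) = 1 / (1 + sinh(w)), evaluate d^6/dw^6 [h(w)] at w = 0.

Write 1/(1+u) = 1 - u + u^2 - u^3 + ... and substitute the series for u.
From the series, [w^6] h = 77/45; multiply by 6! = 720 to get 1232.

1232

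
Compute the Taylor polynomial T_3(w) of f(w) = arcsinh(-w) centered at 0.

w^3/6 - w

f(0) = 0
f′(0) = -1
f′′(0) = 0
f′′′(0) = 1
Then c_k = f^(k)(0)/k! gives each Taylor coefficient.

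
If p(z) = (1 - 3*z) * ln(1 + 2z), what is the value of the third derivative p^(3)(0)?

Shift and add copies of the series according to the polynomial's terms.
From the series, [z^3] p = 26/3; multiply by 3! = 6 to get 52.

52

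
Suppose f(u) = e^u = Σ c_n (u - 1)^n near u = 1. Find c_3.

f(1) = e
f′(1) = e
f′′(1) = e
f′′′(1) = e

e/6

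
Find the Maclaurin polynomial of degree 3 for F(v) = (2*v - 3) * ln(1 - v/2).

-v^3/8 - 5*v^2/8 + 3*v/2

Distribute the polynomial across the series and collect like powers.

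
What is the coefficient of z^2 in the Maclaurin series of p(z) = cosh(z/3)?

p(0) = 1
p′(0) = 0
p′′(0) = 1/9

1/18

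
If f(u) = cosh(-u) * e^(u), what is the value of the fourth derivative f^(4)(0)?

Multiply the two series term by term and collect like powers.
The coefficient of u^4 in the expansion is 1/3, so f^(4)(0) = 4! * (1/3) = 8.

8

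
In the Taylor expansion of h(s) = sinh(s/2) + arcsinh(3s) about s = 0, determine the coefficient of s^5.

Combine the two series term by term.
h(0) = 0
h′(0) = 7/2
h′′(0) = 0
h′′′(0) = -215/8
h^(4)(0) = 0
h^(5)(0) = 69985/32
Dividing each by k! gives the coefficients c_0, ..., c_5.

13997/768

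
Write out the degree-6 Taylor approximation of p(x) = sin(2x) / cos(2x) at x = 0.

64*x^5/15 + 8*x^3/3 + 2*x

Write the quotient as an unknown series and match coefficients against numerator = denominator · series.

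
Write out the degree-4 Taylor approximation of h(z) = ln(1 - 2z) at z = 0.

-4*z^4 - 8*z^3/3 - 2*z^2 - 2*z

Compute the successive derivatives at the expansion point and divide by k!.
h(0) = 0
h′(0) = -2
h′′(0) = -4
h′′′(0) = -16
h^(4)(0) = -96
Then c_k = h^(k)(0)/k! gives each Taylor coefficient.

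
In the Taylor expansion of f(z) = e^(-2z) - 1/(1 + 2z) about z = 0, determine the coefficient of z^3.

20/3

Expand each term separately and add.
[z^0] = 0;  [z^1] = 0;  [z^2] = -2;  [z^3] = 20/3.
So c_3 = f′′′(0)/3! = 20/3.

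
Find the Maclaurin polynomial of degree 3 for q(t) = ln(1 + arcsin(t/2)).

t^3/16 - t^2/8 + t/2

Plug the Maclaurin series of the inner function into that of the outer and collect terms.
q(0) = 0
q′(0) = 1/2
q′′(0) = -1/4
q′′′(0) = 3/8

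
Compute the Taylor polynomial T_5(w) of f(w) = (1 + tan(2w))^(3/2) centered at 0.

Compose series: expand the inner function first, then feed it into the outer expansion.

161*w^5/40 + 35*w^4/8 + 7*w^3/2 + 3*w^2/2 + 3*w + 1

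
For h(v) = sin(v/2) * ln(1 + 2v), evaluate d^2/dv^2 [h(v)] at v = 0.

2

Expand each factor separately, then convolve coefficients.
The coefficient of v^2 in the expansion is 1, so h′′(0) = 2! * (1) = 2.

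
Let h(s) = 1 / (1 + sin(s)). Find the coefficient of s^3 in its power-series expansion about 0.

Use the geometric series for the reciprocal, then substitute.
h(0) = 1
h′(0) = -1
h′′(0) = 2
h′′′(0) = -5
So c_3 = h′′′(0)/3! = -5/6.

-5/6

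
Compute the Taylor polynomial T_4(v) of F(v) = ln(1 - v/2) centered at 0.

-v^4/64 - v^3/24 - v^2/8 - v/2

Apply the Taylor formula c_k = f^(k)(a)/k!.
[v^0] = 0;  [v^1] = -1/2;  [v^2] = -1/8;  [v^3] = -1/24;  [v^4] = -1/64.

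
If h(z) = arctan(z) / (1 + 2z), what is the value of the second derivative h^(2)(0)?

Take the Cauchy product of the two expansions.
The coefficient of z^2 in the expansion is -2, so h′′(0) = 2! * (-2) = -4.

-4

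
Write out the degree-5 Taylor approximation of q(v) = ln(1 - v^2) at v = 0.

-v^4/2 - v^2

q(0) = 0
q′(0) = 0
q′′(0) = -2
q′′′(0) = 0
q^(4)(0) = -12
q^(5)(0) = 0
Dividing each by k! gives the coefficients c_0, ..., c_5.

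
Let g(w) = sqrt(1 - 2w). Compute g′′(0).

-1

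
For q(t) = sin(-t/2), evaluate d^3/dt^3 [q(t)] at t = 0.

1/8

The coefficient of t^3 in the expansion is 1/48, so q′′′(0) = 3! * (1/48) = 1/8.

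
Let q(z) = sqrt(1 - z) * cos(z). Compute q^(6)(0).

-349/64

Write out both Maclaurin series and multiply, keeping only the needed powers.
From the series, [z^6] q = -349/46080; multiply by 6! = 720 to get -349/64.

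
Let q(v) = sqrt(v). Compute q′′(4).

The coefficient of (v - 4)^2 in the expansion is -1/64, so q′′(4) = 2! * (-1/64) = -1/32.

-1/32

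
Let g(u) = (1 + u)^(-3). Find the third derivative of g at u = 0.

From the series, [u^3] g = -10; multiply by 3! = 6 to get -60.

-60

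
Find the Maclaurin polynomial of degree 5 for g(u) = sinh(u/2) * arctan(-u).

Take the Cauchy product of the two expansions.

7*u^4/48 - u^2/2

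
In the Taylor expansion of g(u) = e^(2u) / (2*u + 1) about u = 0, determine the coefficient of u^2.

2

Expand 1/(denominator) as a geometric series and multiply by the numerator's series.
g(0) = 1
g′(0) = 0
g′′(0) = 4
The Taylor polynomial is Σ g^(k)(0)/k! · u^k.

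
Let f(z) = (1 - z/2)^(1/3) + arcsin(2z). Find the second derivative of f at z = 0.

-1/18

Add the two expansions coefficient-wise.
The coefficient of z^2 in the expansion is -1/36, so f′′(0) = 2! * (-1/36) = -1/18.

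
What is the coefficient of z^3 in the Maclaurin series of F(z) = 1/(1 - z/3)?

[z^0] = 1;  [z^1] = 1/3;  [z^2] = 1/9;  [z^3] = 1/27.
So c_3 = F′′′(0)/3! = 1/27.

1/27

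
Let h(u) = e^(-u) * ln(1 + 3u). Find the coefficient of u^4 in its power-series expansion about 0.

-32

Expand each factor separately, then convolve coefficients.
h(0) = 0
h′(0) = 3
h′′(0) = -15
h′′′(0) = 90
h^(4)(0) = -768
So c_4 = h^(4)(0)/4! = -32.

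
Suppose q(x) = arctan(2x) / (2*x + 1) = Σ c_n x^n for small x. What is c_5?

Multiply the numerator's expansion by the denominator's geometric series.
q(0) = 0
q′(0) = 2
q′′(0) = -8
q′′′(0) = 32
q^(4)(0) = -256
q^(5)(0) = 3328
Then c_k = q^(k)(0)/k! gives each Taylor coefficient.

416/15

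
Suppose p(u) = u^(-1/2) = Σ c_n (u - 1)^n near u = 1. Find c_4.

35/128

Use the known series and substitute for the argument.
p(1) = 1
p′(1) = -1/2
p′′(1) = 3/4
p′′′(1) = -15/8
p^(4)(1) = 105/16
So c_4 = p^(4)(1)/4! = 35/128.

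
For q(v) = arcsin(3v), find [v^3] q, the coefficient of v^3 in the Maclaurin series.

9/2

Compute the successive derivatives at the expansion point and divide by k!.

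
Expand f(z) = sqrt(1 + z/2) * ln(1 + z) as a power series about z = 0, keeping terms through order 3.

Expand each factor separately, then convolve coefficients.
[z^0] = 0;  [z^1] = 1;  [z^2] = -1/4;  [z^3] = 17/96.

17*z^3/96 - z^2/4 + z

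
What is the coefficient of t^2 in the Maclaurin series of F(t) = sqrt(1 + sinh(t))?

Plug the Maclaurin series of the inner function into that of the outer and collect terms.
[t^0] = 1;  [t^1] = 1/2;  [t^2] = -1/8.
So c_2 = F′′(0)/2! = -1/8.

-1/8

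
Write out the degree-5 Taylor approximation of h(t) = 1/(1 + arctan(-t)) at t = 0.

t^5/5 + t^4/3 + 2*t^3/3 + t^2 + t + 1

Substitute the inner expansion into the outer series and collect powers.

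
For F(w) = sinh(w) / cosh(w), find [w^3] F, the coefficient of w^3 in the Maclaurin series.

Write the quotient as an unknown series and match coefficients against numerator = denominator · series.
[w^0] = 0;  [w^1] = 1;  [w^2] = 0;  [w^3] = -1/3.

-1/3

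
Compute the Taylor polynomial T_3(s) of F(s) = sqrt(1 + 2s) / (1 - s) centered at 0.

2*s^3 + 3*s^2/2 + 2*s + 1

Expand each factor separately, then convolve coefficients.
F(0) = 1
F′(0) = 2
F′′(0) = 3
F′′′(0) = 12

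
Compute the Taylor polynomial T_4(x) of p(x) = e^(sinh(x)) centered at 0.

5*x^4/24 + x^3/3 + x^2/2 + x + 1

Compose series: expand the inner function first, then feed it into the outer expansion.
p(0) = 1
p′(0) = 1
p′′(0) = 1
p′′′(0) = 2
p^(4)(0) = 5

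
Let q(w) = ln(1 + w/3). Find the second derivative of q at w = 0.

-1/9

Differentiate repeatedly and evaluate at the center.
The coefficient of w^2 in the expansion is -1/18, so q′′(0) = 2! * (-1/18) = -1/9.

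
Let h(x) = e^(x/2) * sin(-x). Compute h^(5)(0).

19/16

Expand each factor separately, then convolve coefficients.
From the series, [x^5] h = 19/1920; multiply by 5! = 120 to get 19/16.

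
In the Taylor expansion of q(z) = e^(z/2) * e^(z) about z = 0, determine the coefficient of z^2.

9/8

Write out both Maclaurin series and multiply, keeping only the needed powers.
q(0) = 1
q′(0) = 3/2
q′′(0) = 9/4
So c_2 = q′′(0)/2! = 9/8.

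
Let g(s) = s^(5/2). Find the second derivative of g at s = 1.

15/4

From the series, [(s - 1)^2] g = 15/8; multiply by 2! = 2 to get 15/4.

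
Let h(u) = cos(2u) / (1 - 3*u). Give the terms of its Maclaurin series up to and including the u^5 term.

Use 1/(1 - r) = Σ r^k on the denominator, then take the Cauchy product.
[u^0] = 1;  [u^1] = 3;  [u^2] = 7;  [u^3] = 21;  [u^4] = 191/3;  [u^5] = 191.

191*u^5 + 191*u^4/3 + 21*u^3 + 7*u^2 + 3*u + 1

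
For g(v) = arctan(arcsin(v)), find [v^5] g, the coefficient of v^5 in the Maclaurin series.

Let u equal the inner series; expand the outer function in u and truncate.
So c_5 = g^(5)(0)/5! = 13/120.

13/120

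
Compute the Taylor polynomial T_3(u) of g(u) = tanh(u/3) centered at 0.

-u^3/81 + u/3

[u^0] = 0;  [u^1] = 1/3;  [u^2] = 0;  [u^3] = -1/81.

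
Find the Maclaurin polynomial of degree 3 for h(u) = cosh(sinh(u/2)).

u^2/8 + 1

Substitute the inner expansion into the outer series and collect powers.
h(0) = 1
h′(0) = 0
h′′(0) = 1/4
h′′′(0) = 0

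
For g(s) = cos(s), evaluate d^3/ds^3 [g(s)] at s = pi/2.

Compute the successive derivatives at the expansion point and divide by k!.
From the series, [(s - pi/2)^3] g = 1/6; multiply by 3! = 6 to get 1.

1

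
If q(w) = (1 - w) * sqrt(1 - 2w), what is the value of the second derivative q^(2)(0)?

Shift and add copies of the series according to the polynomial's terms.
From the series, [w^2] q = 1/2; multiply by 2! = 2 to get 1.

1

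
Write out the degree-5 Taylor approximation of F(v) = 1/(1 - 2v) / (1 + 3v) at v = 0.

-133*v^5 + 55*v^4 - 13*v^3 + 7*v^2 - v + 1

Write out both Maclaurin series and multiply, keeping only the needed powers.
[v^0] = 1;  [v^1] = -1;  [v^2] = 7;  [v^3] = -13;  [v^4] = 55;  [v^5] = -133.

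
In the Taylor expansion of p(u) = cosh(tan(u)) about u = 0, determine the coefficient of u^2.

1/2

Compose series: expand the inner function first, then feed it into the outer expansion.
So c_2 = p′′(0)/2! = 1/2.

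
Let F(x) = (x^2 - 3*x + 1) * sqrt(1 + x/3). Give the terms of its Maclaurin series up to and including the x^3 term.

91*x^3/432 + 35*x^2/72 - 17*x/6 + 1

Shift and add copies of the series according to the polynomial's terms.
[x^0] = 1;  [x^1] = -17/6;  [x^2] = 35/72;  [x^3] = 91/432.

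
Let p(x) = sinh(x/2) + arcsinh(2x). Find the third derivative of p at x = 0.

Combine the two series term by term.
From the series, [x^3] p = -21/16; multiply by 3! = 6 to get -63/8.

-63/8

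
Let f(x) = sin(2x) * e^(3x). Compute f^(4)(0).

Expand each factor separately, then convolve coefficients.
The coefficient of x^4 in the expansion is 5, so f^(4)(0) = 4! * (5) = 120.

120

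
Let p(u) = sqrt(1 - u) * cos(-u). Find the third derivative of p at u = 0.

9/8

Expand each factor separately, then convolve coefficients.
The coefficient of u^3 in the expansion is 3/16, so p′′′(0) = 3! * (3/16) = 9/8.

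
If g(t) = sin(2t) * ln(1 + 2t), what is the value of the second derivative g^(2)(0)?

Take the Cauchy product of the two expansions.
The coefficient of t^2 in the expansion is 4, so g′′(0) = 2! * (4) = 8.

8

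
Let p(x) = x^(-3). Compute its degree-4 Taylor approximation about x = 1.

15*(x - 1)^4 - 10*(x - 1)^3 + 6*(x - 1)^2 - 3*(x - 1) + 1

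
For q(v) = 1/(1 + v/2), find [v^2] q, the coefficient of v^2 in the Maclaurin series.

Differentiate repeatedly and evaluate at the center.
[v^0] = 1;  [v^1] = -1/2;  [v^2] = 1/4.
So c_2 = q′′(0)/2! = 1/4.

1/4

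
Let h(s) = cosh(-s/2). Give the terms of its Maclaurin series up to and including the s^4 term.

Compute the successive derivatives at the expansion point and divide by k!.
[s^0] = 1;  [s^1] = 0;  [s^2] = 1/8;  [s^3] = 0;  [s^4] = 1/384.

s^4/384 + s^2/8 + 1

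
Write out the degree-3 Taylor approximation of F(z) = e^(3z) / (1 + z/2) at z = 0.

Expand each factor separately, then convolve coefficients.
F(0) = 1
F′(0) = 5/2
F′′(0) = 13/2
F′′′(0) = 69/4

23*z^3/8 + 13*z^2/4 + 5*z/2 + 1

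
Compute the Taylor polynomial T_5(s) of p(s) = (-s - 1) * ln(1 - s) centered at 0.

9*s^5/20 + 7*s^4/12 + 5*s^3/6 + 3*s^2/2 + s

Distribute the polynomial across the series and collect like powers.
[s^0] = 0;  [s^1] = 1;  [s^2] = 3/2;  [s^3] = 5/6;  [s^4] = 7/12;  [s^5] = 9/20.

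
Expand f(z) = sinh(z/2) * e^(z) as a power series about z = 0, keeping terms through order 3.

13*z^3/48 + z^2/2 + z/2

Write out both Maclaurin series and multiply, keeping only the needed powers.
[z^0] = 0;  [z^1] = 1/2;  [z^2] = 1/2;  [z^3] = 13/48.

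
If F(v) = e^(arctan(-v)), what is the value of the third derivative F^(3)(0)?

1

Compose series: expand the inner function first, then feed it into the outer expansion.
The coefficient of v^3 in the expansion is 1/6, so F′′′(0) = 3! * (1/6) = 1.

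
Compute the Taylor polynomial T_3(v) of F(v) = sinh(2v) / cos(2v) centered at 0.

16*v^3/3 + 2*v

Divide the numerator series by the denominator series (power-series long division).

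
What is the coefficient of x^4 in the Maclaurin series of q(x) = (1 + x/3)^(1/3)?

Compute the successive derivatives at the expansion point and divide by k!.
q(0) = 1
q′(0) = 1/9
q′′(0) = -2/81
q′′′(0) = 10/729
q^(4)(0) = -80/6561

-10/19683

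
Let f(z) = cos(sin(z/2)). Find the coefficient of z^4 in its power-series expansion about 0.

5/384

Substitute the inner expansion into the outer series and collect powers.
f(0) = 1
f′(0) = 0
f′′(0) = -1/4
f′′′(0) = 0
f^(4)(0) = 5/16
Then c_k = f^(k)(0)/k! gives each Taylor coefficient.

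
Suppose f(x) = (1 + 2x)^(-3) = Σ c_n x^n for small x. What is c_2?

Differentiate repeatedly and evaluate at the center.
[x^0] = 1;  [x^1] = -6;  [x^2] = 24.
So c_2 = f′′(0)/2! = 24.

24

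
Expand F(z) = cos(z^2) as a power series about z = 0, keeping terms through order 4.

1 - z^4/2

Use the known series and substitute for the argument.
[z^0] = 1;  [z^1] = 0;  [z^2] = 0;  [z^3] = 0;  [z^4] = -1/2.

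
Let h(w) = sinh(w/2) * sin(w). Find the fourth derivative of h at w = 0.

-3/2

Multiply the two series term by term and collect like powers.
The coefficient of w^4 in the expansion is -1/16, so h^(4)(0) = 4! * (-1/16) = -3/2.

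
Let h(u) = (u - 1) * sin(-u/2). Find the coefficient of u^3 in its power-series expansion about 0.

Distribute the polynomial across the series and collect like powers.
h(0) = 0
h′(0) = 1/2
h′′(0) = -1
h′′′(0) = -1/8
So c_3 = h′′′(0)/3! = -1/48.

-1/48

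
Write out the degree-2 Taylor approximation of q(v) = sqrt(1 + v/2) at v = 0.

[v^0] = 1;  [v^1] = 1/4;  [v^2] = -1/32.

-v^2/32 + v/4 + 1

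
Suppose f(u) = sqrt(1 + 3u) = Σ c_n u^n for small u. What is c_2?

f(0) = 1
f′(0) = 3/2
f′′(0) = -9/4
So c_2 = f′′(0)/2! = -9/8.

-9/8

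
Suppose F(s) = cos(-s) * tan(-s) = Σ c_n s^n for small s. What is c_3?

1/6

Expand each factor separately, then convolve coefficients.
F(0) = 0
F′(0) = -1
F′′(0) = 0
F′′′(0) = 1
So c_3 = F′′′(0)/3! = 1/6.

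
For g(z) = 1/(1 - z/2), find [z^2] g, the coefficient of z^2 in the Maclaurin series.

g(0) = 1
g′(0) = 1/2
g′′(0) = 1/2
So c_2 = g′′(0)/2! = 1/4.

1/4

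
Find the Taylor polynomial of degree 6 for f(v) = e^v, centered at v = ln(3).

Differentiate repeatedly and evaluate at the center.
f(ln(3)) = 3
f′(ln(3)) = 3
f′′(ln(3)) = 3
f′′′(ln(3)) = 3
f^(4)(ln(3)) = 3
f^(5)(ln(3)) = 3
f^(6)(ln(3)) = 3
Dividing each by k! gives the coefficients c_0, ..., c_6.

(v - ln(3))^6/240 + (v - ln(3))^5/40 + (v - ln(3))^4/8 + (v - ln(3))^3/2 + 3*(v - ln(3))^2/2 + 3*(v - ln(3)) + 3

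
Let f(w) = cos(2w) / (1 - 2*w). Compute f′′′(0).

24

Multiply the numerator's expansion by the denominator's geometric series.
The coefficient of w^3 in the expansion is 4, so f′′′(0) = 3! * (4) = 24.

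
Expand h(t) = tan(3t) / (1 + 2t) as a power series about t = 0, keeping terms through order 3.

Write out both Maclaurin series and multiply, keeping only the needed powers.
h(0) = 0
h′(0) = 3
h′′(0) = -12
h′′′(0) = 126
Dividing each by k! gives the coefficients c_0, ..., c_3.

21*t^3 - 6*t^2 + 3*t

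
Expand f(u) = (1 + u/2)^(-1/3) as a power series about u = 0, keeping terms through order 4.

35*u^4/3888 - 7*u^3/324 + u^2/18 - u/6 + 1

f(0) = 1
f′(0) = -1/6
f′′(0) = 1/9
f′′′(0) = -7/54
f^(4)(0) = 35/162
Then c_k = f^(k)(0)/k! gives each Taylor coefficient.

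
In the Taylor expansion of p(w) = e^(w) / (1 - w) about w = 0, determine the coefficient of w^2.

Multiply the numerator's expansion by the denominator's geometric series.
[w^0] = 1;  [w^1] = 2;  [w^2] = 5/2.

5/2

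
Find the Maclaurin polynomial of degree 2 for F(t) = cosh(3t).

9*t^2/2 + 1

[t^0] = 1;  [t^1] = 0;  [t^2] = 9/2.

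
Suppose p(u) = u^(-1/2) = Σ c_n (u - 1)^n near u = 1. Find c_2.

3/8

p(1) = 1
p′(1) = -1/2
p′′(1) = 3/4
Then c_k = p^(k)(1)/k! gives each Taylor coefficient.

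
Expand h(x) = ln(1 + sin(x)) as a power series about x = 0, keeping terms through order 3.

x^3/6 - x^2/2 + x

Plug the Maclaurin series of the inner function into that of the outer and collect terms.
[x^0] = 0;  [x^1] = 1;  [x^2] = -1/2;  [x^3] = 1/6.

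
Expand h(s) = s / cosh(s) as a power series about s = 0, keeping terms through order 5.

Invert the denominator's series and multiply.
h(0) = 0
h′(0) = 1
h′′(0) = 0
h′′′(0) = -3
h^(4)(0) = 0
h^(5)(0) = 25

5*s^5/24 - s^3/2 + s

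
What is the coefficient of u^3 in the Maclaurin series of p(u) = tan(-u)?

-1/3

p(0) = 0
p′(0) = -1
p′′(0) = 0
p′′′(0) = -2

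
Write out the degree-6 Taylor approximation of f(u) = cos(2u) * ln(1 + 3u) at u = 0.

Multiply the two series term by term and collect like powers.
[u^0] = 0;  [u^1] = 3;  [u^2] = -9/2;  [u^3] = 3;  [u^4] = -45/4;  [u^5] = 163/5;  [u^6] = -84.

-84*u^6 + 163*u^5/5 - 45*u^4/4 + 3*u^3 - 9*u^2/2 + 3*u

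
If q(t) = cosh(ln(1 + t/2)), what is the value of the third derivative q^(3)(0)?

Let u equal the inner series; expand the outer function in u and truncate.
From the series, [t^3] q = -1/16; multiply by 3! = 6 to get -3/8.

-3/8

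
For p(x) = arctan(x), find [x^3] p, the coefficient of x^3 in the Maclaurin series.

-1/3

Apply the Taylor formula c_k = f^(k)(a)/k!.
So c_3 = p′′′(0)/3! = -1/3.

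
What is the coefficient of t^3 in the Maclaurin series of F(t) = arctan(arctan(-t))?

Let u equal the inner series; expand the outer function in u and truncate.
[t^0] = 0;  [t^1] = -1;  [t^2] = 0;  [t^3] = 2/3.

2/3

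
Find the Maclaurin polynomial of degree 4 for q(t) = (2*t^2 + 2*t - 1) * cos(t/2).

Shift and add copies of the series according to the polynomial's terms.
q(0) = -1
q′(0) = 2
q′′(0) = 17/4
q′′′(0) = -3/2
q^(4)(0) = -97/16

-97*t^4/384 - t^3/4 + 17*t^2/8 + 2*t - 1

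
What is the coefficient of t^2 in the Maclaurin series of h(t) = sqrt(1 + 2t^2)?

1

h(0) = 1
h′(0) = 0
h′′(0) = 2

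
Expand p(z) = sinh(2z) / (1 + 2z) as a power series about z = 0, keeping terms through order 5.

Expand each factor separately, then convolve coefficients.
[z^0] = 0;  [z^1] = 2;  [z^2] = -4;  [z^3] = 28/3;  [z^4] = -56/3;  [z^5] = 188/5.

188*z^5/5 - 56*z^4/3 + 28*z^3/3 - 4*z^2 + 2*z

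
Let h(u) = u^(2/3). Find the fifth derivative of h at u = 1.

The coefficient of (u - 1)^5 in the expansion is 14/729, so h^(5)(1) = 5! * (14/729) = 560/243.

560/243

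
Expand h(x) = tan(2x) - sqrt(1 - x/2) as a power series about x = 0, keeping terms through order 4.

Combine the two series term by term.
[x^0] = -1;  [x^1] = 9/4;  [x^2] = 1/32;  [x^3] = 1027/384;  [x^4] = 5/2048.

5*x^4/2048 + 1027*x^3/384 + x^2/32 + 9*x/4 - 1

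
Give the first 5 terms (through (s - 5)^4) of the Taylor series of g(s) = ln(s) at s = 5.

-(s - 5)^4/2500 + (s - 5)^3/375 - (s - 5)^2/50 + (s - 5)/5 + ln(5)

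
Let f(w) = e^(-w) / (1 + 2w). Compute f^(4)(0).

Take the Cauchy product of the two expansions.
The coefficient of w^4 in the expansion is 211/8, so f^(4)(0) = 4! * (211/8) = 633.

633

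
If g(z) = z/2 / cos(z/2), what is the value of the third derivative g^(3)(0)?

Divide the numerator series by the denominator series (power-series long division).
The coefficient of z^3 in the expansion is 1/16, so g′′′(0) = 3! * (1/16) = 3/8.

3/8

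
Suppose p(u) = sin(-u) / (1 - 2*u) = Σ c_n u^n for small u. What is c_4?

Multiply the numerator's expansion by the denominator's geometric series.
p(0) = 0
p′(0) = -1
p′′(0) = -4
p′′′(0) = -23
p^(4)(0) = -184

-23/3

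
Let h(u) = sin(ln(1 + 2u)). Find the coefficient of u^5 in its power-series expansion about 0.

Plug the Maclaurin series of the inner function into that of the outer and collect terms.
h(0) = 0
h′(0) = 2
h′′(0) = -4
h′′′(0) = 8
h^(4)(0) = 0
h^(5)(0) = -320
So c_5 = h^(5)(0)/5! = -8/3.

-8/3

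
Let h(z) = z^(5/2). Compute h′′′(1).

From the series, [(z - 1)^3] h = 5/16; multiply by 3! = 6 to get 15/8.

15/8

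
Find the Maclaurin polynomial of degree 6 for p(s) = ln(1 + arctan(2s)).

Plug the Maclaurin series of the inner function into that of the outer and collect terms.
[s^0] = 0;  [s^1] = 2;  [s^2] = -2;  [s^3] = 0;  [s^4] = 4/3;  [s^5] = 32/15;  [s^6] = -256/45.

-256*s^6/45 + 32*s^5/15 + 4*s^4/3 - 2*s^2 + 2*s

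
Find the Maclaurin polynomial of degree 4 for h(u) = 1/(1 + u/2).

Differentiate repeatedly and evaluate at the center.
[u^0] = 1;  [u^1] = -1/2;  [u^2] = 1/4;  [u^3] = -1/8;  [u^4] = 1/16.

u^4/16 - u^3/8 + u^2/4 - u/2 + 1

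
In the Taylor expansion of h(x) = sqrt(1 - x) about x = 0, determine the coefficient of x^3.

-1/16

h(0) = 1
h′(0) = -1/2
h′′(0) = -1/4
h′′′(0) = -3/8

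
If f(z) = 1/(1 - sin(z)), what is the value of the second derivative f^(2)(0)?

2

Compose series: expand the inner function first, then feed it into the outer expansion.
The coefficient of z^2 in the expansion is 1, so f′′(0) = 2! * (1) = 2.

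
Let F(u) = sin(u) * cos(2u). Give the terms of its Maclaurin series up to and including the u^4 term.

Take the Cauchy product of the two expansions.

-13*u^3/6 + u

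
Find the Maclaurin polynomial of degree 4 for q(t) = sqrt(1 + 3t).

-405*t^4/128 + 27*t^3/16 - 9*t^2/8 + 3*t/2 + 1

Use the known series and substitute for the argument.
[t^0] = 1;  [t^1] = 3/2;  [t^2] = -9/8;  [t^3] = 27/16;  [t^4] = -405/128.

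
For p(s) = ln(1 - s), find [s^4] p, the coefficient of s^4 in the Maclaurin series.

[s^0] = 0;  [s^1] = -1;  [s^2] = -1/2;  [s^3] = -1/3;  [s^4] = -1/4.

-1/4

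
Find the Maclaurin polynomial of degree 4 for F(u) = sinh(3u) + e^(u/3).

u^4/1944 + 365*u^3/81 + u^2/18 + 10*u/3 + 1

Combine the two series term by term.
F(0) = 1
F′(0) = 10/3
F′′(0) = 1/9
F′′′(0) = 730/27
F^(4)(0) = 1/81
Dividing each by k! gives the coefficients c_0, ..., c_4.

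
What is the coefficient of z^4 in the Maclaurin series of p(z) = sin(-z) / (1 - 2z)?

-23/3

Multiply the two series term by term and collect like powers.
p(0) = 0
p′(0) = -1
p′′(0) = -4
p′′′(0) = -23
p^(4)(0) = -184
So c_4 = p^(4)(0)/4! = -23/3.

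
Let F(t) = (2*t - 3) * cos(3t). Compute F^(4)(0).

-243

Shift and add copies of the series according to the polynomial's terms.
From the series, [t^4] F = -81/8; multiply by 4! = 24 to get -243.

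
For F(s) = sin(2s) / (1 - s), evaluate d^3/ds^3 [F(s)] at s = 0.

Use 1/(1 - r) = Σ r^k on the denominator, then take the Cauchy product.
The coefficient of s^3 in the expansion is 2/3, so F′′′(0) = 3! * (2/3) = 4.

4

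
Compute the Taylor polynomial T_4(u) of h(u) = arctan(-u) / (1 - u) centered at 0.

Expand 1/(denominator) as a geometric series and multiply by the numerator's series.
h(0) = 0
h′(0) = -1
h′′(0) = -2
h′′′(0) = -4
h^(4)(0) = -16

-2*u^4/3 - 2*u^3/3 - u^2 - u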